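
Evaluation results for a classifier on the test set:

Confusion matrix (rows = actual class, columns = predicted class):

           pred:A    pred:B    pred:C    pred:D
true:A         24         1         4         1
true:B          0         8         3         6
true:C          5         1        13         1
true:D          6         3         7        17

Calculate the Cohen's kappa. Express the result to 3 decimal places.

0.484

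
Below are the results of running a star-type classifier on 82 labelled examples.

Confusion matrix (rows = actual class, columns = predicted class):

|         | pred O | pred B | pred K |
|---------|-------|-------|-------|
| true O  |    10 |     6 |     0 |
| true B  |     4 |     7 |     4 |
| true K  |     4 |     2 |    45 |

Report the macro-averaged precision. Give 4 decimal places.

Per-class precision (TP/(TP+FP)):
  O: TP=10, FP=4+4=8 → 10/18 = 0.55556
  B: TP=7, FP=6+2=8 → 7/15 = 0.46667
  K: TP=45, FP=0+4=4 → 45/49 = 0.91837
Macro-precision = mean = (0.55556 + 0.46667 + 0.91837) / 3 = 0.6469

0.6469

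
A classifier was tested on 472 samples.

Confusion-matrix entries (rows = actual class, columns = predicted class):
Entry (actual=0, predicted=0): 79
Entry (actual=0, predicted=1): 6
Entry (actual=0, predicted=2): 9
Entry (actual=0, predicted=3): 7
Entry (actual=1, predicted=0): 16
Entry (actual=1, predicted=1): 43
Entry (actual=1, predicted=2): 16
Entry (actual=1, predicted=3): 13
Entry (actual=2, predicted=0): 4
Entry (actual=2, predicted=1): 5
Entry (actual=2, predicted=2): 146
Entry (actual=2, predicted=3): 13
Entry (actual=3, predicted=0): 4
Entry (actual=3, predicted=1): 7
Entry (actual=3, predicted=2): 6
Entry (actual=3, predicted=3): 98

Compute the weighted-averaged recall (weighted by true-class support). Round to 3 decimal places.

Per-class recall (TP/(TP+FN)):
  0: TP=79, FN=6+9+7=22 → 79/101 = 0.7822
  1: TP=43, FN=16+16+13=45 → 43/88 = 0.4886
  2: TP=146, FN=4+5+13=22 → 146/168 = 0.8690
  3: TP=98, FN=4+7+6=17 → 98/115 = 0.8522
Weighted-recall = Σ (supportᵢ/N)·recallᵢ with N=472: (101/472)·0.7822 + (88/472)·0.4886 + (168/472)·0.8690 + (115/472)·0.8522 = 0.775

0.775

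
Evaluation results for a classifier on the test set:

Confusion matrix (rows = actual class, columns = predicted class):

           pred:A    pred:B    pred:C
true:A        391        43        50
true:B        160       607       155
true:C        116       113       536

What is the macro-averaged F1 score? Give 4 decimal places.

0.7039

Per-class F1 score (2·TP/(2·TP+FP+FN)):
  A: TP=391, FP=160+116=276, FN=43+50=93 → 782/1151 = 0.67941
  B: TP=607, FP=43+113=156, FN=160+155=315 → 1214/1685 = 0.72047
  C: TP=536, FP=50+155=205, FN=116+113=229 → 1072/1506 = 0.71182
Macro-F1 score = mean = (0.67941 + 0.72047 + 0.71182) / 3 = 0.7039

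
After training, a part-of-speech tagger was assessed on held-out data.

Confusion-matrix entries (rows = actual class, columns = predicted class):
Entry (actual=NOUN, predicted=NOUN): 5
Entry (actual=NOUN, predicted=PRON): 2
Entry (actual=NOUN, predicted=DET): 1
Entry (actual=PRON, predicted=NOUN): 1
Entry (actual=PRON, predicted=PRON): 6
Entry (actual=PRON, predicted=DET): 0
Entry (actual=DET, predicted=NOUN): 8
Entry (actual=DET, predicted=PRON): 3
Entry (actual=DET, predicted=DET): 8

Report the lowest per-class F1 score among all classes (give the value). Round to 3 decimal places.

Per-class F1 score (2·TP/(2·TP+FP+FN)):
  NOUN: TP=5, FP=1+8=9, FN=2+1=3 → 10/22 = 0.4545
  PRON: TP=6, FP=2+3=5, FN=1+0=1 → 12/18 = 0.6667
  DET: TP=8, FP=1+0=1, FN=8+3=11 → 16/28 = 0.5714
Lowest is class 'NOUN' with F1 score = 0.455.

0.455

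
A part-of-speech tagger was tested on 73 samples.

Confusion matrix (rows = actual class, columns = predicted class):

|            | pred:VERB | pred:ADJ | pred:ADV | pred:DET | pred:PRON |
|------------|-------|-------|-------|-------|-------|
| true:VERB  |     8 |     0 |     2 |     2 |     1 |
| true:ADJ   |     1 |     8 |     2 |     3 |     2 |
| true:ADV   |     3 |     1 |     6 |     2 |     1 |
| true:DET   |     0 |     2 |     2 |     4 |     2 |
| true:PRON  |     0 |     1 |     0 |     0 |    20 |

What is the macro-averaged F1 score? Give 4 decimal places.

Per-class F1 score (2·TP/(2·TP+FP+FN)):
  VERB: TP=8, FP=1+3+0+0=4, FN=0+2+2+1=5 → 16/25 = 0.64000
  ADJ: TP=8, FP=0+1+2+1=4, FN=1+2+3+2=8 → 16/28 = 0.57143
  ADV: TP=6, FP=2+2+2+0=6, FN=3+1+2+1=7 → 12/25 = 0.48000
  DET: TP=4, FP=2+3+2+0=7, FN=0+2+2+2=6 → 8/21 = 0.38095
  PRON: TP=20, FP=1+2+1+2=6, FN=0+1+0+0=1 → 40/47 = 0.85106
Macro-F1 score = mean = (0.64000 + 0.57143 + 0.48000 + 0.38095 + 0.85106) / 5 = 0.5847

0.5847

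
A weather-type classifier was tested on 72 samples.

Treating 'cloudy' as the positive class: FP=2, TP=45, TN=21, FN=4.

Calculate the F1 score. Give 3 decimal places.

0.938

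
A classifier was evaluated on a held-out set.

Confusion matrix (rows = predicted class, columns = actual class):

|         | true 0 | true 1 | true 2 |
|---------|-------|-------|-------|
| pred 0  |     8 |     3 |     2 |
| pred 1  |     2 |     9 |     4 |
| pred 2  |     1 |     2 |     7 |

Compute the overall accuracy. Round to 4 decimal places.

0.6316

Accuracy = trace / total = (8+9+7=24) / 38 = 24/38 = 0.6316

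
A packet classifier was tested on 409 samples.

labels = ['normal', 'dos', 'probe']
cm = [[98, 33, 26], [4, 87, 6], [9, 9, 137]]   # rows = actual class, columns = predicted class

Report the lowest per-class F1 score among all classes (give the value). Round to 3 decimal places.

Per-class F1 score (2·TP/(2·TP+FP+FN)):
  normal: TP=98, FP=4+9=13, FN=33+26=59 → 196/268 = 0.7313
  dos: TP=87, FP=33+9=42, FN=4+6=10 → 174/226 = 0.7699
  probe: TP=137, FP=26+6=32, FN=9+9=18 → 274/324 = 0.8457
Lowest is class 'normal' with F1 score = 0.731.

0.731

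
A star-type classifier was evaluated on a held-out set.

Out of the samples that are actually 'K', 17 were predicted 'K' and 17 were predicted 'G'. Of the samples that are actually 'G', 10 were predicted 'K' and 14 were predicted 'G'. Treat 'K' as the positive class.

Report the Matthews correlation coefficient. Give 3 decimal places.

0.082

MCC = (TP·TN − FP·FN) / √((TP+FP)(TP+FN)(TN+FP)(TN+FN))
Numerator = 17·14 − 10·17 = 68
Denominator = √(27·34·24·31) = √682992 = 826.4333
MCC = 68 / 826.4333 = 0.082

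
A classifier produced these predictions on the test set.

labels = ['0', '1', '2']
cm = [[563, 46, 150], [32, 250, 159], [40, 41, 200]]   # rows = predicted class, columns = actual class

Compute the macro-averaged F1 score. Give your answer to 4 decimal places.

Per-class F1 score (2·TP/(2·TP+FP+FN)):
  0: TP=563, FP=46+150=196, FN=32+40=72 → 1126/1394 = 0.80775
  1: TP=250, FP=32+159=191, FN=46+41=87 → 500/778 = 0.64267
  2: TP=200, FP=40+41=81, FN=150+159=309 → 400/790 = 0.50633
Macro-F1 score = mean = (0.80775 + 0.64267 + 0.50633) / 3 = 0.6523

0.6523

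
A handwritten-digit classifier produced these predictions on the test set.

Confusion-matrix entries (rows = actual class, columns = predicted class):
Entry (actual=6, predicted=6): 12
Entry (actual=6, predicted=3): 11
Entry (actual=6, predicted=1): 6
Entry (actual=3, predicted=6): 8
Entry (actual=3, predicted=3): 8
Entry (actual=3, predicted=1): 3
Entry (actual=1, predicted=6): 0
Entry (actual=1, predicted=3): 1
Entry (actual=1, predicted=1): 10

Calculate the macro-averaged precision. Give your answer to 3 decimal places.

0.509

Per-class precision (TP/(TP+FP)):
  6: TP=12, FP=8+0=8 → 12/20 = 0.6000
  3: TP=8, FP=11+1=12 → 8/20 = 0.4000
  1: TP=10, FP=6+3=9 → 10/19 = 0.5263
Macro-precision = mean = (0.6000 + 0.4000 + 0.5263) / 3 = 0.509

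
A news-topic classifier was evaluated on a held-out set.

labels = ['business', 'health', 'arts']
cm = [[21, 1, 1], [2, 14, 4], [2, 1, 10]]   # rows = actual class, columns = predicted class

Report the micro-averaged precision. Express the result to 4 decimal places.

Micro-averaging pools counts across classes: ΣTP=45, ΣFP=11, ΣFN=11.
Micro-precision = TP/(TP+FP) on pooled counts = 0.8036 (equals overall accuracy in single-label multiclass).

0.8036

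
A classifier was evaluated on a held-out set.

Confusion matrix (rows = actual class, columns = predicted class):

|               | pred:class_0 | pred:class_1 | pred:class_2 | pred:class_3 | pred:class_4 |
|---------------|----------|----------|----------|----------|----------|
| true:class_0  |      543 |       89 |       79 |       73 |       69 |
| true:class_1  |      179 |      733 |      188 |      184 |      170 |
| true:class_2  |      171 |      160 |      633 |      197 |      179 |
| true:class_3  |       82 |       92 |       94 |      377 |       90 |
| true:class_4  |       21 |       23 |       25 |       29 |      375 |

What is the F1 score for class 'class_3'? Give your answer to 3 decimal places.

0.473

Treat 'class_3' as positive and all other classes as negative.
F1 score = 2·TP/(2·TP+FP+FN).
class_3: TP=377, FP=73+184+197+29=483, FN=82+92+94+90=358 → 754/1595 = 0.4727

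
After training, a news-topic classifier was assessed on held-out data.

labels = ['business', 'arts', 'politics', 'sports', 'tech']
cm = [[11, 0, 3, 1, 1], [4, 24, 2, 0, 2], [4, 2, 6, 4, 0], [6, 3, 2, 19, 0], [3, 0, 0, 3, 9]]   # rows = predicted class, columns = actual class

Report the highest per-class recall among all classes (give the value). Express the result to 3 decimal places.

0.828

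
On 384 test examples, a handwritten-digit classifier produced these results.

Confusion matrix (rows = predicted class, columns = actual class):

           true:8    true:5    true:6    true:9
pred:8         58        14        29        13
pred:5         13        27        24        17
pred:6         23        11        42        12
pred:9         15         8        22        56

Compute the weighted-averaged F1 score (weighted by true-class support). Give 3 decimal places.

0.476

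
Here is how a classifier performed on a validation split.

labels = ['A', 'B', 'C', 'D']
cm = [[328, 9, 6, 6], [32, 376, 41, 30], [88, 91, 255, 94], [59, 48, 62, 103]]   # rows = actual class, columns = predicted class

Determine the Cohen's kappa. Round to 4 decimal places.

0.5315

Observed agreement pₒ = trace/N = 1062/1628 = 0.65233
Expected agreement pₑ = Σ (rowᵢ·colᵢ)/N² = (349·507 + 479·524 + 528·364 + 272·233)/1628² = 0.25789
κ = (pₒ − pₑ)/(1 − pₑ) = (0.65233 − 0.25789)/(1 − 0.25789) = 0.5315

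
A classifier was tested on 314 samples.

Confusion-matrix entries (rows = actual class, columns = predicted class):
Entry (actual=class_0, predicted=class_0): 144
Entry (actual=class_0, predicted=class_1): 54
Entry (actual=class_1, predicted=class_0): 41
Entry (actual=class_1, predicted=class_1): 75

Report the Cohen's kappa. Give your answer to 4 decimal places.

0.3653

Observed agreement pₒ = trace/N = 219/314 = 0.69745
Expected agreement pₑ = Σ (rowᵢ·colᵢ)/N² = (198·185 + 116·129)/314² = 0.52329
κ = (pₒ − pₑ)/(1 − pₑ) = (0.69745 − 0.52329)/(1 − 0.52329) = 0.3653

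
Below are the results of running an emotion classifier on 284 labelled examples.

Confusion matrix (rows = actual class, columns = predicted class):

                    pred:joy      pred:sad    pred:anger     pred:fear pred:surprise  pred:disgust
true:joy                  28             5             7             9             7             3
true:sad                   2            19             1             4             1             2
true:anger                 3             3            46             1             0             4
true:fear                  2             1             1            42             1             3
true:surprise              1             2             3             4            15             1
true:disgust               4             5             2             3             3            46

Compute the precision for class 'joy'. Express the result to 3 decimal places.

0.700

precision = TP/(TP+FP).
joy: TP=28, FP=2+3+2+1+4=12 → 28/40 = 0.7000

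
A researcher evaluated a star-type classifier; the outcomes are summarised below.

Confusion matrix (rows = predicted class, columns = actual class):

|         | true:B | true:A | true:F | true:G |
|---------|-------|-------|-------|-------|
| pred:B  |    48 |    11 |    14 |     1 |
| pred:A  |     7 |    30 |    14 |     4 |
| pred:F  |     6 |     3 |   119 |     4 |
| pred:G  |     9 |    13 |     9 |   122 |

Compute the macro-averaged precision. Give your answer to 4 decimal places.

Per-class precision (TP/(TP+FP)):
  B: TP=48, FP=11+14+1=26 → 48/74 = 0.64865
  A: TP=30, FP=7+14+4=25 → 30/55 = 0.54545
  F: TP=119, FP=6+3+4=13 → 119/132 = 0.90152
  G: TP=122, FP=9+13+9=31 → 122/153 = 0.79739
Macro-precision = mean = (0.64865 + 0.54545 + 0.90152 + 0.79739) / 4 = 0.7233

0.7233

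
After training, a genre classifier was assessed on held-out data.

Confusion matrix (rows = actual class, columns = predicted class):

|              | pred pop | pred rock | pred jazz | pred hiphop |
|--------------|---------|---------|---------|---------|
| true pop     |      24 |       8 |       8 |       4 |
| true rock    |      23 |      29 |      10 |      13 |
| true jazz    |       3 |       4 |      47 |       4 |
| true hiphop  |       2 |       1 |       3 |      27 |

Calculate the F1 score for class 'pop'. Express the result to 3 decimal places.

One-vs-rest for 'pop': TP = diagonal; FP = other classes predicted 'pop'; FN = 'pop' predicted as other.
F1 score = 2·TP/(2·TP+FP+FN).
pop: TP=24, FP=23+3+2=28, FN=8+8+4=20 → 48/96 = 0.5000

0.500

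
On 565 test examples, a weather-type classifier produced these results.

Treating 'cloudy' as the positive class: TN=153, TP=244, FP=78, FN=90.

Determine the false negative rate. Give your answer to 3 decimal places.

FNR = FN/(FN+TP) = 90/(90+244) = 0.269

0.269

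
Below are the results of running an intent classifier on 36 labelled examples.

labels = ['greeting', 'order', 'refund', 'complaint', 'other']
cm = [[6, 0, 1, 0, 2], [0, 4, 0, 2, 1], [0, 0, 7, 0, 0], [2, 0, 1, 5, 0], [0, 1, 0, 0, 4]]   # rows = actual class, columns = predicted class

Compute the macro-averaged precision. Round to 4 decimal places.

Per-class precision (TP/(TP+FP)):
  greeting: TP=6, FP=0+0+2+0=2 → 6/8 = 0.75000
  order: TP=4, FP=0+0+0+1=1 → 4/5 = 0.80000
  refund: TP=7, FP=1+0+1+0=2 → 7/9 = 0.77778
  complaint: TP=5, FP=0+2+0+0=2 → 5/7 = 0.71429
  other: TP=4, FP=2+1+0+0=3 → 4/7 = 0.57143
Macro-precision = mean = (0.75000 + 0.80000 + 0.77778 + 0.71429 + 0.57143) / 5 = 0.7227

0.7227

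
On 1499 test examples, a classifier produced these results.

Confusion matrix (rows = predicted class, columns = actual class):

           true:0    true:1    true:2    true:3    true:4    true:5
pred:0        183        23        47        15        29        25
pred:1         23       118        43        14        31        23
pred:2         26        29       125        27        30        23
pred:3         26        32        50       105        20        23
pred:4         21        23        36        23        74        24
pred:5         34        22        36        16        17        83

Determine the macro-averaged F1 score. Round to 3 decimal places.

0.450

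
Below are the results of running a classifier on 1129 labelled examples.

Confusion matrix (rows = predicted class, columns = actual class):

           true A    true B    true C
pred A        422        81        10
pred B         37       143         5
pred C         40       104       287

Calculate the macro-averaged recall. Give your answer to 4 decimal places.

Per-class recall (TP/(TP+FN)):
  A: TP=422, FN=37+40=77 → 422/499 = 0.84569
  B: TP=143, FN=81+104=185 → 143/328 = 0.43598
  C: TP=287, FN=10+5=15 → 287/302 = 0.95033
Macro-recall = mean = (0.84569 + 0.43598 + 0.95033) / 3 = 0.7440

0.7440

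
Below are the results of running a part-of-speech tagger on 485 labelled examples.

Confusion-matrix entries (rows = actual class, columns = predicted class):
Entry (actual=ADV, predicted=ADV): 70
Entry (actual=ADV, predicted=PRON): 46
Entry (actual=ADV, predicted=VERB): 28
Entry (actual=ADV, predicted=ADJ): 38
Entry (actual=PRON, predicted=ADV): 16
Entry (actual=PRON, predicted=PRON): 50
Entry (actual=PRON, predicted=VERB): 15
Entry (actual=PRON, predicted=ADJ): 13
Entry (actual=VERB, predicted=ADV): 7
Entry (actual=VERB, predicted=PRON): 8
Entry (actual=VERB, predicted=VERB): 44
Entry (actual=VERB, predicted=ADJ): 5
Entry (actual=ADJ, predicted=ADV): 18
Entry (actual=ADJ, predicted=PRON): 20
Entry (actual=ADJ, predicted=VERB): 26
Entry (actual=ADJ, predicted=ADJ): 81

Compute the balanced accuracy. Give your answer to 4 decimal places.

Balanced accuracy = mean of per-class recall.
  ADV: recall = 70/182 = 0.38462
  PRON: recall = 50/94 = 0.53191
  VERB: recall = 44/64 = 0.68750
  ADJ: recall = 81/145 = 0.55862
Mean = (0.38462 + 0.53191 + 0.68750 + 0.55862) / 4 = 0.5407

0.5407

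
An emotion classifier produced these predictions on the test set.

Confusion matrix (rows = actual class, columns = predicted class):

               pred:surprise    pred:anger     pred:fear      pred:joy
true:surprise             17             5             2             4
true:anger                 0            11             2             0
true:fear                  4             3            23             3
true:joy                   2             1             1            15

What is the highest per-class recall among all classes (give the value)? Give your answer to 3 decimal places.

0.846

Per-class recall (TP/(TP+FN)):
  surprise: TP=17, FN=5+2+4=11 → 17/28 = 0.6071
  anger: TP=11, FN=0+2+0=2 → 11/13 = 0.8462
  fear: TP=23, FN=4+3+3=10 → 23/33 = 0.6970
  joy: TP=15, FN=2+1+1=4 → 15/19 = 0.7895
Highest is class 'anger' with recall = 0.846.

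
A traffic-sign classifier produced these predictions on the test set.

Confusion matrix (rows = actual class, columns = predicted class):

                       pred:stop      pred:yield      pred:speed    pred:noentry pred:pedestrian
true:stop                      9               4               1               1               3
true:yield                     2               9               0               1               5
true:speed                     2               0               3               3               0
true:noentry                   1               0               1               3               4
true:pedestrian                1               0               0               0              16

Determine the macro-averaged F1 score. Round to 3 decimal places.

Per-class F1 score (2·TP/(2·TP+FP+FN)):
  stop: TP=9, FP=2+2+1+1=6, FN=4+1+1+3=9 → 18/33 = 0.5455
  yield: TP=9, FP=4+0+0+0=4, FN=2+0+1+5=8 → 18/30 = 0.6000
  speed: TP=3, FP=1+0+1+0=2, FN=2+0+3+0=5 → 6/13 = 0.4615
  noentry: TP=3, FP=1+1+3+0=5, FN=1+0+1+4=6 → 6/17 = 0.3529
  pedestrian: TP=16, FP=3+5+0+4=12, FN=1+0+0+0=1 → 32/45 = 0.7111
Macro-F1 score = mean = (0.5455 + 0.6000 + 0.4615 + 0.3529 + 0.7111) / 5 = 0.534

0.534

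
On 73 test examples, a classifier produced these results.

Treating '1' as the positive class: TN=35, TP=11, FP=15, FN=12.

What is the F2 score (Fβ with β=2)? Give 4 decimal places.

Fβ = (1+β²)·TP / ((1+β²)·TP + β²·FN + FP), with β²=4
= 5·11 / (5·11 + 4·12 + 15) = 0.4661

0.4661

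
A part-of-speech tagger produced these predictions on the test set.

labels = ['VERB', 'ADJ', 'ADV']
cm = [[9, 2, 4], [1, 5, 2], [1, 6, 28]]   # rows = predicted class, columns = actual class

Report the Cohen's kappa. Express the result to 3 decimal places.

Observed agreement pₒ = trace/N = 42/58 = 0.7241
Expected agreement pₑ = Σ (rowᵢ·colᵢ)/N² = (11·15 + 13·8 + 34·35)/58² = 0.4337
κ = (pₒ − pₑ)/(1 − pₑ) = (0.7241 − 0.4337)/(1 − 0.4337) = 0.513

0.513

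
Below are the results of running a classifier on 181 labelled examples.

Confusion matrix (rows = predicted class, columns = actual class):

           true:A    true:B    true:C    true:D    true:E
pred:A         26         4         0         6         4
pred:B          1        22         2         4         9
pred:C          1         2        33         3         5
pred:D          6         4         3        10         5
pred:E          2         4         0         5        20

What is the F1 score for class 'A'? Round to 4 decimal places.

One-vs-rest for 'A': TP = diagonal; FP = other classes predicted 'A'; FN = 'A' predicted as other.
F1 score = 2·TP/(2·TP+FP+FN).
A: TP=26, FP=4+0+6+4=14, FN=1+1+6+2=10 → 52/76 = 0.68421

0.6842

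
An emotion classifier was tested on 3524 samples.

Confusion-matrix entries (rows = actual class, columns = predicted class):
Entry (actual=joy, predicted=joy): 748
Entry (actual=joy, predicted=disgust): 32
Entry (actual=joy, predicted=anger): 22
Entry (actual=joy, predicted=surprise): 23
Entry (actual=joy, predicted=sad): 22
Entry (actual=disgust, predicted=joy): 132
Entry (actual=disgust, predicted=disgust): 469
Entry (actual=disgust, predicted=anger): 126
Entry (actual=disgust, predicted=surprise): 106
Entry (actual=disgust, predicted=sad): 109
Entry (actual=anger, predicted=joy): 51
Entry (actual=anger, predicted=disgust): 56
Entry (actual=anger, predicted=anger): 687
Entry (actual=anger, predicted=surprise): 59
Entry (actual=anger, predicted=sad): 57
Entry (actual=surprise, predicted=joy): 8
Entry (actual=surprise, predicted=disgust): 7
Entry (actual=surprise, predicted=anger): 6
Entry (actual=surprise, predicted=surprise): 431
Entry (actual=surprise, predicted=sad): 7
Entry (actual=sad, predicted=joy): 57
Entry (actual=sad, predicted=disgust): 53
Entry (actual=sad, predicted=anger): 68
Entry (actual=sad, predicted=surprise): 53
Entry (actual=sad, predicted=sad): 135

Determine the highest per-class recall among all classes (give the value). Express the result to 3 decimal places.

Per-class recall (TP/(TP+FN)):
  joy: TP=748, FN=32+22+23+22=99 → 748/847 = 0.8831
  disgust: TP=469, FN=132+126+106+109=473 → 469/942 = 0.4979
  anger: TP=687, FN=51+56+59+57=223 → 687/910 = 0.7549
  surprise: TP=431, FN=8+7+6+7=28 → 431/459 = 0.9390
  sad: TP=135, FN=57+53+68+53=231 → 135/366 = 0.3689
Highest is class 'surprise' with recall = 0.939.

0.939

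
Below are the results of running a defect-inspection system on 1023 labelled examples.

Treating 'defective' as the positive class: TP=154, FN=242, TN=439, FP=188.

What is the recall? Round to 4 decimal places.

Recall = TP/(TP+FN) = 154/(154+242) = 154/396 = 0.3889

0.3889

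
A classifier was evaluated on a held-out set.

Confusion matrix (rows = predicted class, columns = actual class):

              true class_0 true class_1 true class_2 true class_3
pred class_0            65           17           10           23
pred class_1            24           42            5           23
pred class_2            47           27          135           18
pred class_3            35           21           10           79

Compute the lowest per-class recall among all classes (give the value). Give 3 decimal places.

Per-class recall (TP/(TP+FN)):
  class_0: TP=65, FN=24+47+35=106 → 65/171 = 0.3801
  class_1: TP=42, FN=17+27+21=65 → 42/107 = 0.3925
  class_2: TP=135, FN=10+5+10=25 → 135/160 = 0.8438
  class_3: TP=79, FN=23+23+18=64 → 79/143 = 0.5524
Lowest is class 'class_0' with recall = 0.380.

0.380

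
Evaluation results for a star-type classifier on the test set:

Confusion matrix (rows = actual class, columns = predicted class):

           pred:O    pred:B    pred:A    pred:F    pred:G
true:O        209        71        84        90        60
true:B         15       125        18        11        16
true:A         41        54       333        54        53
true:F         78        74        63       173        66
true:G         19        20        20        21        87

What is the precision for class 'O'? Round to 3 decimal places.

0.577

precision = TP/(TP+FP).
O: TP=209, FP=15+41+78+19=153 → 209/362 = 0.5773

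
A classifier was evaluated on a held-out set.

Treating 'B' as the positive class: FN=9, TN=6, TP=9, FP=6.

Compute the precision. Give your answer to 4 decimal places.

Precision = TP/(TP+FP) = 9/(9+6) = 9/15 = 0.6000

0.6000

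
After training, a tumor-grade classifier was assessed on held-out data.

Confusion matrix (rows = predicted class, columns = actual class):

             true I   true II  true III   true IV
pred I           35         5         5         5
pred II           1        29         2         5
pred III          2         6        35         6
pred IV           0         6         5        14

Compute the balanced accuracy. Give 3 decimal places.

0.691

Balanced accuracy = mean of per-class recall.
  I: recall = 35/38 = 0.9211
  II: recall = 29/46 = 0.6304
  III: recall = 35/47 = 0.7447
  IV: recall = 14/30 = 0.4667
Mean = (0.9211 + 0.6304 + 0.7447 + 0.4667) / 4 = 0.691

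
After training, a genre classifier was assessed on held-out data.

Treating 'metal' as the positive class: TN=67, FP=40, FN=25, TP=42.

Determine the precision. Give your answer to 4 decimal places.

0.5122

Precision = TP/(TP+FP) = 42/(42+40) = 42/82 = 0.5122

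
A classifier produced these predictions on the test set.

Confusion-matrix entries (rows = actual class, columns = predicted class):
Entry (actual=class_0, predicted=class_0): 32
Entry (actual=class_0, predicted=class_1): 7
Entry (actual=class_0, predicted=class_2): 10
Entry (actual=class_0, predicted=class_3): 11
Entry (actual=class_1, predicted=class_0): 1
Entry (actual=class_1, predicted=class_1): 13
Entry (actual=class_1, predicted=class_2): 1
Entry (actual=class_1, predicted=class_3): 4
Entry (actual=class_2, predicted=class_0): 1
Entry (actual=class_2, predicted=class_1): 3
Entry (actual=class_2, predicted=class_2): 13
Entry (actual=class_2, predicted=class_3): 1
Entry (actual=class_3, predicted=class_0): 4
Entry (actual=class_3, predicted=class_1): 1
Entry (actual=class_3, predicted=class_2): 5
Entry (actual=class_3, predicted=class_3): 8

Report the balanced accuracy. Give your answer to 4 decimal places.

0.5961

Balanced accuracy = mean of per-class recall.
  class_0: recall = 32/60 = 0.53333
  class_1: recall = 13/19 = 0.68421
  class_2: recall = 13/18 = 0.72222
  class_3: recall = 8/18 = 0.44444
Mean = (0.53333 + 0.68421 + 0.72222 + 0.44444) / 4 = 0.5961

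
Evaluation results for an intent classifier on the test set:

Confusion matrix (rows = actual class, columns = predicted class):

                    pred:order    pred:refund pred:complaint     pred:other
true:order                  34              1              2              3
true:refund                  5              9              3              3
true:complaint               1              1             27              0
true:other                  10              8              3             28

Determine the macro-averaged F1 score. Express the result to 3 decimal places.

0.684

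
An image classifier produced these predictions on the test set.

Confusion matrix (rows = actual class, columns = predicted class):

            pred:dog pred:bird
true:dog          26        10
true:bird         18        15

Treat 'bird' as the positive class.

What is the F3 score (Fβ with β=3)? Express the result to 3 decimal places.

0.466

Fβ = (1+β²)·TP / ((1+β²)·TP + β²·FN + FP), with β²=9
= 10·15 / (10·15 + 9·18 + 10) = 0.466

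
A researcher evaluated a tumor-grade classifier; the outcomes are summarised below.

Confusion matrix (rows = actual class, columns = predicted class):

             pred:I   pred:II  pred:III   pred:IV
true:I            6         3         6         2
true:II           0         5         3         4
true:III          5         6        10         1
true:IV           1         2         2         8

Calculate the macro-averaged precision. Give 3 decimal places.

0.456

Per-class precision (TP/(TP+FP)):
  I: TP=6, FP=0+5+1=6 → 6/12 = 0.5000
  II: TP=5, FP=3+6+2=11 → 5/16 = 0.3125
  III: TP=10, FP=6+3+2=11 → 10/21 = 0.4762
  IV: TP=8, FP=2+4+1=7 → 8/15 = 0.5333
Macro-precision = mean = (0.5000 + 0.3125 + 0.4762 + 0.5333) / 4 = 0.456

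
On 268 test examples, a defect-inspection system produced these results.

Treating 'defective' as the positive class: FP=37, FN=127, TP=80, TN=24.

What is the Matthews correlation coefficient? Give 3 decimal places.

MCC = (TP·TN − FP·FN) / √((TP+FP)(TP+FN)(TN+FP)(TN+FN))
Numerator = 80·24 − 37·127 = -2779
Denominator = √(117·207·61·151) = √223081209 = 14935.9034
MCC = -2779 / 14935.9034 = -0.186

-0.186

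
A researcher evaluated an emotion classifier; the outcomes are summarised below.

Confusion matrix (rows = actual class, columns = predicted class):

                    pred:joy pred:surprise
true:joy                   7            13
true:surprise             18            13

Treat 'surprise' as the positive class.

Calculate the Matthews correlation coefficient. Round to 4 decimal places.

-0.2253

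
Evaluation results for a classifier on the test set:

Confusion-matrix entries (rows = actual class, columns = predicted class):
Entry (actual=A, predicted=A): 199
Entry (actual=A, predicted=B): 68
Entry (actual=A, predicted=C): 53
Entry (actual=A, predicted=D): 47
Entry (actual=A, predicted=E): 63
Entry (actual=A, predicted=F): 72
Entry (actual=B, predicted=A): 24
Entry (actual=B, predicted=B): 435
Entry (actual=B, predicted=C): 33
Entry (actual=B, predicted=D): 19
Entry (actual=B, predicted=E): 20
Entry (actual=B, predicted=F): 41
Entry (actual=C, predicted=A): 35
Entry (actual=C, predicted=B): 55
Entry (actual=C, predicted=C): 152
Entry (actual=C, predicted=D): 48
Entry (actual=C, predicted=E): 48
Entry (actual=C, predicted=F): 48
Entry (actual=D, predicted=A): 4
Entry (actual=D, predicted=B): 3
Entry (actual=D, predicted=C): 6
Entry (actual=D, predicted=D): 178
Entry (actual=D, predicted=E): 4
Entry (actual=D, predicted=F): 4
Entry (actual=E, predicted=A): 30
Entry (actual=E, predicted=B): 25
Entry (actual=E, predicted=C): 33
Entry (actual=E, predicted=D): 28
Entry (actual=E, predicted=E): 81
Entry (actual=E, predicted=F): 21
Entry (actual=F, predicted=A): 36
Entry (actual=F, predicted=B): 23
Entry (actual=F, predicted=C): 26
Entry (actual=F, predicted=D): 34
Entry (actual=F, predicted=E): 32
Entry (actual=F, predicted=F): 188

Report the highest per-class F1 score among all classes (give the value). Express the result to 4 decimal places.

0.7367

Per-class F1 score (2·TP/(2·TP+FP+FN)):
  A: TP=199, FP=24+35+4+30+36=129, FN=68+53+47+63+72=303 → 398/830 = 0.47952
  B: TP=435, FP=68+55+3+25+23=174, FN=24+33+19+20+41=137 → 870/1181 = 0.73666
  C: TP=152, FP=53+33+6+33+26=151, FN=35+55+48+48+48=234 → 304/689 = 0.44122
  D: TP=178, FP=47+19+48+28+34=176, FN=4+3+6+4+4=21 → 356/553 = 0.64376
  E: TP=81, FP=63+20+48+4+32=167, FN=30+25+33+28+21=137 → 162/466 = 0.34764
  F: TP=188, FP=72+41+48+4+21=186, FN=36+23+26+34+32=151 → 376/713 = 0.52735
Highest is class 'B' with F1 score = 0.7367.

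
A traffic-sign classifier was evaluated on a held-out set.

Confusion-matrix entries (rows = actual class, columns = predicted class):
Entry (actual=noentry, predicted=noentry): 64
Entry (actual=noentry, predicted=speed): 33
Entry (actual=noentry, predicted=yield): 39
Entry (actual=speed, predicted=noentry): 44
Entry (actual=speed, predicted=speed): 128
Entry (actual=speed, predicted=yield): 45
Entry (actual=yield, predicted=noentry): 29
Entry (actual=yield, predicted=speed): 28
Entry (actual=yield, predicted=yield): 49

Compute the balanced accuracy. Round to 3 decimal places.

0.508

Balanced accuracy = mean of per-class recall.
  noentry: recall = 64/136 = 0.4706
  speed: recall = 128/217 = 0.5899
  yield: recall = 49/106 = 0.4623
Mean = (0.4706 + 0.5899 + 0.4623) / 3 = 0.508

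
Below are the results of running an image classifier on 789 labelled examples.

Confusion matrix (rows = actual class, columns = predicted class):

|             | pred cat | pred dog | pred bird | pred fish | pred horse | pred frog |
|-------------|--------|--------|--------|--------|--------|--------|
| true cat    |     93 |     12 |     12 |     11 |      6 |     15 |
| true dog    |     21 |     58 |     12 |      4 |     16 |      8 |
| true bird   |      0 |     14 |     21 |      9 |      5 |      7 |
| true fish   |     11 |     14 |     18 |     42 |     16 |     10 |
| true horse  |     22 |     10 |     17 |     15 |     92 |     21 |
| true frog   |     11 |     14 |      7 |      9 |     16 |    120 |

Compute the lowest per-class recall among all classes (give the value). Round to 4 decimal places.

0.3750

Per-class recall (TP/(TP+FN)):
  cat: TP=93, FN=12+12+11+6+15=56 → 93/149 = 0.62416
  dog: TP=58, FN=21+12+4+16+8=61 → 58/119 = 0.48739
  bird: TP=21, FN=0+14+9+5+7=35 → 21/56 = 0.37500
  fish: TP=42, FN=11+14+18+16+10=69 → 42/111 = 0.37838
  horse: TP=92, FN=22+10+17+15+21=85 → 92/177 = 0.51977
  frog: TP=120, FN=11+14+7+9+16=57 → 120/177 = 0.67797
Lowest is class 'bird' with recall = 0.3750.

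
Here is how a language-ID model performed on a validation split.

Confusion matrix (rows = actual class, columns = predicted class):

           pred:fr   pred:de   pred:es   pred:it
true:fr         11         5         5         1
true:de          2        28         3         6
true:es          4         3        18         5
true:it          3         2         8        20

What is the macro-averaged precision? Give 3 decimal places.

Per-class precision (TP/(TP+FP)):
  fr: TP=11, FP=2+4+3=9 → 11/20 = 0.5500
  de: TP=28, FP=5+3+2=10 → 28/38 = 0.7368
  es: TP=18, FP=5+3+8=16 → 18/34 = 0.5294
  it: TP=20, FP=1+6+5=12 → 20/32 = 0.6250
Macro-precision = mean = (0.5500 + 0.7368 + 0.5294 + 0.6250) / 4 = 0.610

0.610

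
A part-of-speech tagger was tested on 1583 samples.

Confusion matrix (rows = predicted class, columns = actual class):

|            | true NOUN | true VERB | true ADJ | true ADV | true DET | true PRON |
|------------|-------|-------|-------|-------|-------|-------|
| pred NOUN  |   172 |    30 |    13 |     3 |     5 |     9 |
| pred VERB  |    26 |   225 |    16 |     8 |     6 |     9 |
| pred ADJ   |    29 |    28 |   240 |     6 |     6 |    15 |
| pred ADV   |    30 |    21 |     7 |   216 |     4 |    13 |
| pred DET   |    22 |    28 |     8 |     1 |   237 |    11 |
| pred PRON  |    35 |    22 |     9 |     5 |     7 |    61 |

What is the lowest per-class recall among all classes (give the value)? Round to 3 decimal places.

0.517

Per-class recall (TP/(TP+FN)):
  NOUN: TP=172, FN=26+29+30+22+35=142 → 172/314 = 0.5478
  VERB: TP=225, FN=30+28+21+28+22=129 → 225/354 = 0.6356
  ADJ: TP=240, FN=13+16+7+8+9=53 → 240/293 = 0.8191
  ADV: TP=216, FN=3+8+6+1+5=23 → 216/239 = 0.9038
  DET: TP=237, FN=5+6+6+4+7=28 → 237/265 = 0.8943
  PRON: TP=61, FN=9+9+15+13+11=57 → 61/118 = 0.5169
Lowest is class 'PRON' with recall = 0.517.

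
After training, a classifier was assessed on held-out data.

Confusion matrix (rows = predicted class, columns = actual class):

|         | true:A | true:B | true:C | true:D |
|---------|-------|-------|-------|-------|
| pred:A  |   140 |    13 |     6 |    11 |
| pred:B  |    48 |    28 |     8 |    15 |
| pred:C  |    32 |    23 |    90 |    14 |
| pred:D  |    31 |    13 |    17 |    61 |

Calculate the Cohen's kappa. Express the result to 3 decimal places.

Observed agreement pₒ = trace/N = 319/550 = 0.5800
Expected agreement pₑ = Σ (rowᵢ·colᵢ)/N² = (251·170 + 77·99 + 121·159 + 101·122)/550² = 0.2706
κ = (pₒ − pₑ)/(1 − pₑ) = (0.5800 − 0.2706)/(1 − 0.2706) = 0.424

0.424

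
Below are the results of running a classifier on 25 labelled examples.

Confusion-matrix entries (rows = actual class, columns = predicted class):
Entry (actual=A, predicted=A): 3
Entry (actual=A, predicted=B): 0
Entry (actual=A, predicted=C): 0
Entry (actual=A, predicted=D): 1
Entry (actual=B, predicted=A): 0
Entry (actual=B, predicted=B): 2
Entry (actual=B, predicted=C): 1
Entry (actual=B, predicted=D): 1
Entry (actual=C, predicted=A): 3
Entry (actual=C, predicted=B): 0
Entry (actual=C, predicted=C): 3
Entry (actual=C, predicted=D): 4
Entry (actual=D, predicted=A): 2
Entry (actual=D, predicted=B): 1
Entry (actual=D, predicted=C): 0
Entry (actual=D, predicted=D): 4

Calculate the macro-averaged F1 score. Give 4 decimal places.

0.4926

Per-class F1 score (2·TP/(2·TP+FP+FN)):
  A: TP=3, FP=0+3+2=5, FN=0+0+1=1 → 6/12 = 0.50000
  B: TP=2, FP=0+0+1=1, FN=0+1+1=2 → 4/7 = 0.57143
  C: TP=3, FP=0+1+0=1, FN=3+0+4=7 → 6/14 = 0.42857
  D: TP=4, FP=1+1+4=6, FN=2+1+0=3 → 8/17 = 0.47059
Macro-F1 score = mean = (0.50000 + 0.57143 + 0.42857 + 0.47059) / 4 = 0.4926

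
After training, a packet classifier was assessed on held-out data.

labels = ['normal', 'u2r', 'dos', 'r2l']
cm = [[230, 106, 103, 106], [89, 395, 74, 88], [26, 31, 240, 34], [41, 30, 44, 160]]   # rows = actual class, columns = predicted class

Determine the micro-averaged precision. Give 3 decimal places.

0.570

Micro-averaging pools counts across classes: ΣTP=1025, ΣFP=772, ΣFN=772.
Micro-precision = TP/(TP+FP) on pooled counts = 0.570 (equals overall accuracy in single-label multiclass).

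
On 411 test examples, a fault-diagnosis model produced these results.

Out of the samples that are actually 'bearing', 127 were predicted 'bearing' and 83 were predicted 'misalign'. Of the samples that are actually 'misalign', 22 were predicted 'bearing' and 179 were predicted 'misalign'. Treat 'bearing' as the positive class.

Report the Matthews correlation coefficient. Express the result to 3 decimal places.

MCC = (TP·TN − FP·FN) / √((TP+FP)(TP+FN)(TN+FP)(TN+FN))
Numerator = 127·179 − 22·83 = 20907
Denominator = √(149·210·201·262) = √1647793980 = 40593.0287
MCC = 20907 / 40593.0287 = 0.515

0.515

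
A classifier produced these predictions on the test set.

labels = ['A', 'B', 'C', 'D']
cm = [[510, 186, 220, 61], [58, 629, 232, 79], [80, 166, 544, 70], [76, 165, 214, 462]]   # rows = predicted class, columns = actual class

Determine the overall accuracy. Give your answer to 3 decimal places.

0.572

Accuracy = trace / total = (510+629+544+462=2145) / 3752 = 2145/3752 = 0.572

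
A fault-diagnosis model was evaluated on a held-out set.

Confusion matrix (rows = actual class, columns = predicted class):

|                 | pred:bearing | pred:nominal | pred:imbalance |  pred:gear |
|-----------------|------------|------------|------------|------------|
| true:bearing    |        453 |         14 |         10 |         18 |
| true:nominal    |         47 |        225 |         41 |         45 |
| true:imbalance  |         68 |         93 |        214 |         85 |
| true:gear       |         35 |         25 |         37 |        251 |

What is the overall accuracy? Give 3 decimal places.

Accuracy = trace / total = (453+225+214+251=1143) / 1661 = 1143/1661 = 0.688

0.688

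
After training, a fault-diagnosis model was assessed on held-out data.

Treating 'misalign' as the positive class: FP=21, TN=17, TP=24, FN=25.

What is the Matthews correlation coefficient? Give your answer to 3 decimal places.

-0.062

MCC = (TP·TN − FP·FN) / √((TP+FP)(TP+FN)(TN+FP)(TN+FN))
Numerator = 24·17 − 21·25 = -117
Denominator = √(45·49·38·42) = √3519180 = 1875.9478
MCC = -117 / 1875.9478 = -0.062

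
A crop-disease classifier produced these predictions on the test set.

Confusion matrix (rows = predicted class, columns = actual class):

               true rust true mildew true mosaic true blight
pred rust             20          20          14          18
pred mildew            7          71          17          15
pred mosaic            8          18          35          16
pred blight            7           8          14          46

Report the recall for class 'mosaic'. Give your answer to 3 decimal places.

0.438

One-vs-rest for 'mosaic': TP = diagonal; FP = other classes predicted 'mosaic'; FN = 'mosaic' predicted as other.
recall = TP/(TP+FN).
mosaic: TP=35, FN=14+17+14=45 → 35/80 = 0.4375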